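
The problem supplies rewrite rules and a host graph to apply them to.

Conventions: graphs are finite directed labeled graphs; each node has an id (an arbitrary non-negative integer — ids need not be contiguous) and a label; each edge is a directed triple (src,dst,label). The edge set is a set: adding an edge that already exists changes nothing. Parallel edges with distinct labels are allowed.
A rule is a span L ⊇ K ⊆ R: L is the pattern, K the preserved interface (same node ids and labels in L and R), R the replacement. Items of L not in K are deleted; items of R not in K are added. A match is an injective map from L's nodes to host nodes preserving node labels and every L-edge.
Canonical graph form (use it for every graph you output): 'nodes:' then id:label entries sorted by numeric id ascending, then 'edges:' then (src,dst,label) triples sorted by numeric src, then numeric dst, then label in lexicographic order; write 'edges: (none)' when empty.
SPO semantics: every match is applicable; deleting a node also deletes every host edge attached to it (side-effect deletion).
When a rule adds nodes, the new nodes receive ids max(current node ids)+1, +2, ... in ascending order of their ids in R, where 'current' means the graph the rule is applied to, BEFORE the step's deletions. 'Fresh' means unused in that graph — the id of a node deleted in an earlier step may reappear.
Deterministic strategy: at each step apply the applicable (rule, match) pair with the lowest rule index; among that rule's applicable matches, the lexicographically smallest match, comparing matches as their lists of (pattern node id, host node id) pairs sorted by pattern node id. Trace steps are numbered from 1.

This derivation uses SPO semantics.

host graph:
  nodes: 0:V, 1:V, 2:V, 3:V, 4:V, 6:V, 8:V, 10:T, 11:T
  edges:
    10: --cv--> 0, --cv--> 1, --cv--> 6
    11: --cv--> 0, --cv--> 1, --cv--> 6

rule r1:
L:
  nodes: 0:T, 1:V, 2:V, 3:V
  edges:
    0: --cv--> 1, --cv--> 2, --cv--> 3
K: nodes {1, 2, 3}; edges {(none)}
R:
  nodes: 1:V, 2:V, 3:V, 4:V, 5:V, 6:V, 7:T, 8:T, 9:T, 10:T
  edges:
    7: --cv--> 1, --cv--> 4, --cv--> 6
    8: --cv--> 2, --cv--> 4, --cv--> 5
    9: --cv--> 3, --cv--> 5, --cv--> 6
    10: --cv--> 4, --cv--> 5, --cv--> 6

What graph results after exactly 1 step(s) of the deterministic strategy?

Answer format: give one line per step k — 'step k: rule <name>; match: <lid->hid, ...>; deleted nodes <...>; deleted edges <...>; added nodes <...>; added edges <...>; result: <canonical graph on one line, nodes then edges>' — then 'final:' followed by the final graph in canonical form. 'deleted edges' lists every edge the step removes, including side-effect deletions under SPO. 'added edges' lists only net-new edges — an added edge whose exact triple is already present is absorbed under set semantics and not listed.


step 1: rule r1; match: 0->10, 1->0, 2->1, 3->6; deleted nodes 10; deleted edges (10,0,cv); (10,1,cv); (10,6,cv); added nodes 12, 13, 14, 15, 16, 17, 18; added edges (15,0,cv); (15,12,cv); (15,14,cv); (16,1,cv); (16,12,cv); (16,13,cv); (17,6,cv); (17,13,cv); (17,14,cv); (18,12,cv); (18,13,cv); (18,14,cv); result: nodes: 0:V, 1:V, 2:V, 3:V, 4:V, 6:V, 8:V, 11:T, 12:V, 13:V, 14:V, 15:T, 16:T, 17:T, 18:T edges: (11,0,cv); (11,1,cv); (11,6,cv); (15,0,cv); (15,12,cv); (15,14,cv); (16,1,cv); (16,12,cv); (16,13,cv); (17,6,cv); (17,13,cv); (17,14,cv); (18,12,cv); (18,13,cv); (18,14,cv)
final:
nodes: 0:V, 1:V, 2:V, 3:V, 4:V, 6:V, 8:V, 11:T, 12:V, 13:V, 14:V, 15:T, 16:T, 17:T, 18:T
edges: (11,0,cv); (11,1,cv); (11,6,cv); (15,0,cv); (15,12,cv); (15,14,cv); (16,1,cv); (16,12,cv); (16,13,cv); (17,6,cv); (17,13,cv); (17,14,cv); (18,12,cv); (18,13,cv); (18,14,cv)


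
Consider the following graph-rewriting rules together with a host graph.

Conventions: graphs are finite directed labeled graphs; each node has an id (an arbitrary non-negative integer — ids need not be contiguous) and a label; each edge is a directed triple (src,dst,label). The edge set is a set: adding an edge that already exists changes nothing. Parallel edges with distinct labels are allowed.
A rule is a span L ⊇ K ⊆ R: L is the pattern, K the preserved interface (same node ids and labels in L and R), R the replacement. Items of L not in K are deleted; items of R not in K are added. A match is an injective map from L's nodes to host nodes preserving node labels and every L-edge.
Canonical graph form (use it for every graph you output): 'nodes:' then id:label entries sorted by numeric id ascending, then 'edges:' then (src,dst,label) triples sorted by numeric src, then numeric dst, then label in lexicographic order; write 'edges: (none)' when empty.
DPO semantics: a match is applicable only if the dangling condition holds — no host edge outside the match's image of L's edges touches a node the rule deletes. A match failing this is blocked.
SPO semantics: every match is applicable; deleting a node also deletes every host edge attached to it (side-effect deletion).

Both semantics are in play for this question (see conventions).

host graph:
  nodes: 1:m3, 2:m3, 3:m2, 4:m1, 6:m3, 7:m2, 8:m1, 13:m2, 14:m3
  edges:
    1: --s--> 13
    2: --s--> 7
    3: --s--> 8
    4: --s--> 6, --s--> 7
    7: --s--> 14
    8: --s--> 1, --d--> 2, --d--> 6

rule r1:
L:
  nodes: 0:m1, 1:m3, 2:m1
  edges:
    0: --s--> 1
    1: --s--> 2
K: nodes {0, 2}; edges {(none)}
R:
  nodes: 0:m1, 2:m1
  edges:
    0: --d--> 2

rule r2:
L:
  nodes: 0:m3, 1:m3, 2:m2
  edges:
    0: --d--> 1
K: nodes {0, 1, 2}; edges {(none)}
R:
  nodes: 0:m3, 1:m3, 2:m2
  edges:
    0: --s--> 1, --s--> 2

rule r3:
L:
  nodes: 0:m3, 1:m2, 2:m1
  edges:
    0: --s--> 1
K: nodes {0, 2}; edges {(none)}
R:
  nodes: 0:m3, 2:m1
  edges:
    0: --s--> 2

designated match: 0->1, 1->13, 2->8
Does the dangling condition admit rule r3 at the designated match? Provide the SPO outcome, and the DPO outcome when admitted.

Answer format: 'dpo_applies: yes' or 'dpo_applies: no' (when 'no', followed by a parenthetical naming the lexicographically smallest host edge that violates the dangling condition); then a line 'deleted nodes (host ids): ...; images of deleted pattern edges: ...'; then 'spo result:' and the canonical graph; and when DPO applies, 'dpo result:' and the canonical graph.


dpo_applies: yes
deleted nodes (host ids): 13; images of deleted pattern edges: (1,13,s)
spo result:
nodes: 1:m3, 2:m3, 3:m2, 4:m1, 6:m3, 7:m2, 8:m1, 14:m3
edges: (1,8,s); (2,7,s); (3,8,s); (4,6,s); (4,7,s); (7,14,s); (8,1,s); (8,2,d); (8,6,d)
dpo result:
nodes: 1:m3, 2:m3, 3:m2, 4:m1, 6:m3, 7:m2, 8:m1, 14:m3
edges: (1,8,s); (2,7,s); (3,8,s); (4,6,s); (4,7,s); (7,14,s); (8,1,s); (8,2,d); (8,6,d)


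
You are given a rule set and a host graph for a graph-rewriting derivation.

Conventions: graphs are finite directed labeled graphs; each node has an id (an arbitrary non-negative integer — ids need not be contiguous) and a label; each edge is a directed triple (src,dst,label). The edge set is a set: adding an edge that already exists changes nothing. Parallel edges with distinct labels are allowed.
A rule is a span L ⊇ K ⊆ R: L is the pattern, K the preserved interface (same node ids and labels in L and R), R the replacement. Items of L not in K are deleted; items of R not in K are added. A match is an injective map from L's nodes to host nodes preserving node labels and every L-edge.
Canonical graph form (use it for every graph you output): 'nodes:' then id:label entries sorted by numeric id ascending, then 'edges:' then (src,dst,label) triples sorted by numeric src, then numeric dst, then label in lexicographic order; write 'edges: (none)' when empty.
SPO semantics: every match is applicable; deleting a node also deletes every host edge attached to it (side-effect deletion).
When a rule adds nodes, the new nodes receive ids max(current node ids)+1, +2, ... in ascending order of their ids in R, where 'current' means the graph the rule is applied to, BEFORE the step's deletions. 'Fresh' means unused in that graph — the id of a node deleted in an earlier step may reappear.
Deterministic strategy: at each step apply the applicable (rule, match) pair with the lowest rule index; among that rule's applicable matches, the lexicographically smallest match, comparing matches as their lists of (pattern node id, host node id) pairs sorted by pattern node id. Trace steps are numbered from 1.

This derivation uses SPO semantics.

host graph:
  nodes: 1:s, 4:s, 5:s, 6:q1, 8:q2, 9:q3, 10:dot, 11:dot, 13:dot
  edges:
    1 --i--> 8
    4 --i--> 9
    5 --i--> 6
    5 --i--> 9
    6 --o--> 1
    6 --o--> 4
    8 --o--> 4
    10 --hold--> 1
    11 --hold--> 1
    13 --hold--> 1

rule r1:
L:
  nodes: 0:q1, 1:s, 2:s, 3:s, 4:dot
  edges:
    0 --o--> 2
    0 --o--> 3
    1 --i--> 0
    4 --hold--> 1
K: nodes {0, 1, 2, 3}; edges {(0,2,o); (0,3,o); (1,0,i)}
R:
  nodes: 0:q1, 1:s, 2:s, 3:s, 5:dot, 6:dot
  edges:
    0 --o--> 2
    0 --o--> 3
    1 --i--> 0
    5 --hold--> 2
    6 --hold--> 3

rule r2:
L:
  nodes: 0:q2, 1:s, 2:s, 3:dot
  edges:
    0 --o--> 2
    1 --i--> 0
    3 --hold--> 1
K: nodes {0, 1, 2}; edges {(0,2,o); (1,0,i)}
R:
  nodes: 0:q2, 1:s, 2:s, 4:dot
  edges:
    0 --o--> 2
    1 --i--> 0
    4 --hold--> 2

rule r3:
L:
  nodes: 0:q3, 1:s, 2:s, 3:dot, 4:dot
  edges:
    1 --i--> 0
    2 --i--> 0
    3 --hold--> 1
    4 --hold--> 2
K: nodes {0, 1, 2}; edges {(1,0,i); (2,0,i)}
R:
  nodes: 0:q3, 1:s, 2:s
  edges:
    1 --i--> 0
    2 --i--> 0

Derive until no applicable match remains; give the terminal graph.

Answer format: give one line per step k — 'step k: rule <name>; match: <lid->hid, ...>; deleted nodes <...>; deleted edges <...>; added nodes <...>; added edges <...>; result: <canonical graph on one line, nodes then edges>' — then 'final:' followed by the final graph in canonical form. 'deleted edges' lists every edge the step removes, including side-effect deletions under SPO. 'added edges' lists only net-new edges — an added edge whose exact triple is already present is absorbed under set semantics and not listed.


step 1: rule r2; match: 0->8, 1->1, 2->4, 3->10; deleted nodes 10; deleted edges (10,1,hold); added nodes 14; added edges (14,4,hold); result: nodes: 1:s, 4:s, 5:s, 6:q1, 8:q2, 9:q3, 11:dot, 13:dot, 14:dot edges: (1,8,i); (4,9,i); (5,6,i); (5,9,i); (6,1,o); (6,4,o); (8,4,o); (11,1,hold); (13,1,hold); (14,4,hold)
step 2: rule r2; match: 0->8, 1->1, 2->4, 3->11; deleted nodes 11; deleted edges (11,1,hold); added nodes 15; added edges (15,4,hold); result: nodes: 1:s, 4:s, 5:s, 6:q1, 8:q2, 9:q3, 13:dot, 14:dot, 15:dot edges: (1,8,i); (4,9,i); (5,6,i); (5,9,i); (6,1,o); (6,4,o); (8,4,o); (13,1,hold); (14,4,hold); (15,4,hold)
step 3: rule r2; match: 0->8, 1->1, 2->4, 3->13; deleted nodes 13; deleted edges (13,1,hold); added nodes 16; added edges (16,4,hold); result: nodes: 1:s, 4:s, 5:s, 6:q1, 8:q2, 9:q3, 14:dot, 15:dot, 16:dot edges: (1,8,i); (4,9,i); (5,6,i); (5,9,i); (6,1,o); (6,4,o); (8,4,o); (14,4,hold); (15,4,hold); (16,4,hold)
final:
nodes: 1:s, 4:s, 5:s, 6:q1, 8:q2, 9:q3, 14:dot, 15:dot, 16:dot
edges: (1,8,i); (4,9,i); (5,6,i); (5,9,i); (6,1,o); (6,4,o); (8,4,o); (14,4,hold); (15,4,hold); (16,4,hold)


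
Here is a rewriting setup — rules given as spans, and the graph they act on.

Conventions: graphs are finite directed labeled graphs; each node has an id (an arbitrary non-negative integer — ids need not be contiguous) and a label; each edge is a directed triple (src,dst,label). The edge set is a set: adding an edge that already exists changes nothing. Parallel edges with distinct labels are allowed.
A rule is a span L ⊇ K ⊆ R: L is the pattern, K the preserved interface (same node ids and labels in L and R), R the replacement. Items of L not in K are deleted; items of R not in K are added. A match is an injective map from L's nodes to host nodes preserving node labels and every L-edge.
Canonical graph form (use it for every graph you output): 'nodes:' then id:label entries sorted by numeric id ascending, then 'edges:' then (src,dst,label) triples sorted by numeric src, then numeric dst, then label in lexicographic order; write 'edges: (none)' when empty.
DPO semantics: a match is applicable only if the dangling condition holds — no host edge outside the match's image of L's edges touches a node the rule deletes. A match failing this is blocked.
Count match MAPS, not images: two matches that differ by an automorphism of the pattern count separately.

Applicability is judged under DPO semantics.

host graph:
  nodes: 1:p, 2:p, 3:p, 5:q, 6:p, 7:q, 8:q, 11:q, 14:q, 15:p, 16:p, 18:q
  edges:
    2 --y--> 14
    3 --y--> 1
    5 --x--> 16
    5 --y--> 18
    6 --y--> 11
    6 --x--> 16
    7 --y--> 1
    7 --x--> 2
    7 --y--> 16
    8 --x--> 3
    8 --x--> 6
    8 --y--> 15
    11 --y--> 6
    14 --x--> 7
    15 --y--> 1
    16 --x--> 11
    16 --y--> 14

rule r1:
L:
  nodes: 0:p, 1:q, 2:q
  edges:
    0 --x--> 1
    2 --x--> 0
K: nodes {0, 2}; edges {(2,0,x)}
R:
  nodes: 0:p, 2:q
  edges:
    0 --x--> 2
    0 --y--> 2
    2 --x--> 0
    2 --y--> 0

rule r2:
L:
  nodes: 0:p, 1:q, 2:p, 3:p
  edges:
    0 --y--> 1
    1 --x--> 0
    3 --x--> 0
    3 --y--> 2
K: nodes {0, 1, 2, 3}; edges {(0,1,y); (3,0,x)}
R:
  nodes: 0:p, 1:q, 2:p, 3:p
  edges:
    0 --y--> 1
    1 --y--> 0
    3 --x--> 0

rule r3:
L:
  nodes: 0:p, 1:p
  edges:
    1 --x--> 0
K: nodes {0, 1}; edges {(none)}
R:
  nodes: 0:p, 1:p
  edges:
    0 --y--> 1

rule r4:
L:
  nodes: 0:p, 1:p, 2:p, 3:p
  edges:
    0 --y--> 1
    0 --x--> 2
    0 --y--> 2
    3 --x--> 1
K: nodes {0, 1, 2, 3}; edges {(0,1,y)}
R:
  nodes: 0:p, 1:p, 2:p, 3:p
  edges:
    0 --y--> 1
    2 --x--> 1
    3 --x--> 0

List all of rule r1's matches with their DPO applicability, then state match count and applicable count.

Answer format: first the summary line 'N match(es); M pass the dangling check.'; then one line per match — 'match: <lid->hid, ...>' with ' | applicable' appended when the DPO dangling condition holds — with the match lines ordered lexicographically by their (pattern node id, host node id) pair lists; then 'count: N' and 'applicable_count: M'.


1 match(es); 0 pass the dangling check.
match: 0->16, 1->11, 2->5
count: 1
applicable_count: 0


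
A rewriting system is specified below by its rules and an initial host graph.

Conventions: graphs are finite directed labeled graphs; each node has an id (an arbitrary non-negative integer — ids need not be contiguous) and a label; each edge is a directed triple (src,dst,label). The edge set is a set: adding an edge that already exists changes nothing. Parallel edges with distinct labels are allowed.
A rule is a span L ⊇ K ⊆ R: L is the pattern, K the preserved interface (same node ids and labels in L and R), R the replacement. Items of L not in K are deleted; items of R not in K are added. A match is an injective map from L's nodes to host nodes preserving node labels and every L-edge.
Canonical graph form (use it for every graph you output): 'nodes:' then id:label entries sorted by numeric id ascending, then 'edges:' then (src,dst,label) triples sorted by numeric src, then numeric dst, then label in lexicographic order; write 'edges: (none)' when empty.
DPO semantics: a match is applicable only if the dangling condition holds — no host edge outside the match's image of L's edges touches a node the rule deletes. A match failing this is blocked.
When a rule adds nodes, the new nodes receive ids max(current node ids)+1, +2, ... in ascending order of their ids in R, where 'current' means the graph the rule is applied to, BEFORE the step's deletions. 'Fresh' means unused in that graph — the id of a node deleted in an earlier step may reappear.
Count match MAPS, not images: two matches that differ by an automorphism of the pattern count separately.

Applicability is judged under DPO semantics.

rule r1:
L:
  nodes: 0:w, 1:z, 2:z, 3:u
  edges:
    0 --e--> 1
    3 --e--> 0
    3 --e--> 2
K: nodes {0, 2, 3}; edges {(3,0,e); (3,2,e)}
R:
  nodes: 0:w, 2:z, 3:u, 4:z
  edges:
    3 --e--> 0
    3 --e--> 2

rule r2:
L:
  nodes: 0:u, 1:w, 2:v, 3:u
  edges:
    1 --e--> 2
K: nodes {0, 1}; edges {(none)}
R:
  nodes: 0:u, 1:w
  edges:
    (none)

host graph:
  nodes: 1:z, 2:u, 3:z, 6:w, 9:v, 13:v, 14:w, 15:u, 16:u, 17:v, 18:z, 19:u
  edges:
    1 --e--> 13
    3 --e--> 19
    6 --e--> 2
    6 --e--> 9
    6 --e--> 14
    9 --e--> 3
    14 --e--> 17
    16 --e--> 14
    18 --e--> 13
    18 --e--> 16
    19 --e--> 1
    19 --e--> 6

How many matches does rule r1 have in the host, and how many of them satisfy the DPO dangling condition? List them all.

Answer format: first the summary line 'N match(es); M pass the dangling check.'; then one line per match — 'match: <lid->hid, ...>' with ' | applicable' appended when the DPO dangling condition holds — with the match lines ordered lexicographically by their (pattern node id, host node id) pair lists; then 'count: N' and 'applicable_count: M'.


0 match(es); 0 pass the dangling check.
count: 0
applicable_count: 0


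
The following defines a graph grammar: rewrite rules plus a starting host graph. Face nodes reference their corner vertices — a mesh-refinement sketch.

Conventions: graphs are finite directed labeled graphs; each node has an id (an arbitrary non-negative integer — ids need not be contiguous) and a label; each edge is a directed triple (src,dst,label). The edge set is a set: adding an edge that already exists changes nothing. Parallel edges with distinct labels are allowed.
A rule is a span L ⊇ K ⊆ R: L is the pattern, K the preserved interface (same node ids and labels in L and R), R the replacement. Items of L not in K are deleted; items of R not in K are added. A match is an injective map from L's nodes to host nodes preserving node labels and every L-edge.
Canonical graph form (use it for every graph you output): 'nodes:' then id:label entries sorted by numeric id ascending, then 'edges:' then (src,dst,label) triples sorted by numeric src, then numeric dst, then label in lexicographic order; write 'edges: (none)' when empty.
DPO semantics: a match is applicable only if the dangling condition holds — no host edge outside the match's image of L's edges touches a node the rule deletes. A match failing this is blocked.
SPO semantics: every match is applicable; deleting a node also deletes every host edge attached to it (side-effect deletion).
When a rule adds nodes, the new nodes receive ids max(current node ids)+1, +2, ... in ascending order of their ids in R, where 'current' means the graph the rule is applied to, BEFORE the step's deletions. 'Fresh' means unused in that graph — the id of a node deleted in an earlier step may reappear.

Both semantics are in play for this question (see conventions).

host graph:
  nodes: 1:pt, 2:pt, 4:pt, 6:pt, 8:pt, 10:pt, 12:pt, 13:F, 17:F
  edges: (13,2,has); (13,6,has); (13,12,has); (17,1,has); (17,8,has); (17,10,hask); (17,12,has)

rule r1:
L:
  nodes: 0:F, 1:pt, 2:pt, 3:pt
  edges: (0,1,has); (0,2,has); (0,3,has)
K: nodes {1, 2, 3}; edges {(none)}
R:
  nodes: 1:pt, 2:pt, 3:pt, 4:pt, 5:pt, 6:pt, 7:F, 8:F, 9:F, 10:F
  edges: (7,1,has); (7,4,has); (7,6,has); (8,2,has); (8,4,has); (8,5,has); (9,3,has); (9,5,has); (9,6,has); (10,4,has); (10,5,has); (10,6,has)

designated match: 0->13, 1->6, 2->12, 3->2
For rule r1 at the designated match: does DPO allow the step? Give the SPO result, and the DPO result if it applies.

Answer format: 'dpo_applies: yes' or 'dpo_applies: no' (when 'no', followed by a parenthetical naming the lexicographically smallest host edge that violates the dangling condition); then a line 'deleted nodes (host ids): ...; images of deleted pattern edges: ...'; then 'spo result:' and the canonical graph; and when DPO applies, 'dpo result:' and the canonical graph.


dpo_applies: yes
deleted nodes (host ids): 13; images of deleted pattern edges: (13,2,has); (13,6,has); (13,12,has)
spo result:
nodes: 1:pt, 2:pt, 4:pt, 6:pt, 8:pt, 10:pt, 12:pt, 17:F, 18:pt, 19:pt, 20:pt, 21:F, 22:F, 23:F, 24:F
edges: (17,1,has); (17,8,has); (17,10,hask); (17,12,has); (21,6,has); (21,18,has); (21,20,has); (22,12,has); (22,18,has); (22,19,has); (23,2,has); (23,19,has); (23,20,has); (24,18,has); (24,19,has); (24,20,has)
dpo result:
nodes: 1:pt, 2:pt, 4:pt, 6:pt, 8:pt, 10:pt, 12:pt, 17:F, 18:pt, 19:pt, 20:pt, 21:F, 22:F, 23:F, 24:F
edges: (17,1,has); (17,8,has); (17,10,hask); (17,12,has); (21,6,has); (21,18,has); (21,20,has); (22,12,has); (22,18,has); (22,19,has); (23,2,has); (23,19,has); (23,20,has); (24,18,has); (24,19,has); (24,20,has)


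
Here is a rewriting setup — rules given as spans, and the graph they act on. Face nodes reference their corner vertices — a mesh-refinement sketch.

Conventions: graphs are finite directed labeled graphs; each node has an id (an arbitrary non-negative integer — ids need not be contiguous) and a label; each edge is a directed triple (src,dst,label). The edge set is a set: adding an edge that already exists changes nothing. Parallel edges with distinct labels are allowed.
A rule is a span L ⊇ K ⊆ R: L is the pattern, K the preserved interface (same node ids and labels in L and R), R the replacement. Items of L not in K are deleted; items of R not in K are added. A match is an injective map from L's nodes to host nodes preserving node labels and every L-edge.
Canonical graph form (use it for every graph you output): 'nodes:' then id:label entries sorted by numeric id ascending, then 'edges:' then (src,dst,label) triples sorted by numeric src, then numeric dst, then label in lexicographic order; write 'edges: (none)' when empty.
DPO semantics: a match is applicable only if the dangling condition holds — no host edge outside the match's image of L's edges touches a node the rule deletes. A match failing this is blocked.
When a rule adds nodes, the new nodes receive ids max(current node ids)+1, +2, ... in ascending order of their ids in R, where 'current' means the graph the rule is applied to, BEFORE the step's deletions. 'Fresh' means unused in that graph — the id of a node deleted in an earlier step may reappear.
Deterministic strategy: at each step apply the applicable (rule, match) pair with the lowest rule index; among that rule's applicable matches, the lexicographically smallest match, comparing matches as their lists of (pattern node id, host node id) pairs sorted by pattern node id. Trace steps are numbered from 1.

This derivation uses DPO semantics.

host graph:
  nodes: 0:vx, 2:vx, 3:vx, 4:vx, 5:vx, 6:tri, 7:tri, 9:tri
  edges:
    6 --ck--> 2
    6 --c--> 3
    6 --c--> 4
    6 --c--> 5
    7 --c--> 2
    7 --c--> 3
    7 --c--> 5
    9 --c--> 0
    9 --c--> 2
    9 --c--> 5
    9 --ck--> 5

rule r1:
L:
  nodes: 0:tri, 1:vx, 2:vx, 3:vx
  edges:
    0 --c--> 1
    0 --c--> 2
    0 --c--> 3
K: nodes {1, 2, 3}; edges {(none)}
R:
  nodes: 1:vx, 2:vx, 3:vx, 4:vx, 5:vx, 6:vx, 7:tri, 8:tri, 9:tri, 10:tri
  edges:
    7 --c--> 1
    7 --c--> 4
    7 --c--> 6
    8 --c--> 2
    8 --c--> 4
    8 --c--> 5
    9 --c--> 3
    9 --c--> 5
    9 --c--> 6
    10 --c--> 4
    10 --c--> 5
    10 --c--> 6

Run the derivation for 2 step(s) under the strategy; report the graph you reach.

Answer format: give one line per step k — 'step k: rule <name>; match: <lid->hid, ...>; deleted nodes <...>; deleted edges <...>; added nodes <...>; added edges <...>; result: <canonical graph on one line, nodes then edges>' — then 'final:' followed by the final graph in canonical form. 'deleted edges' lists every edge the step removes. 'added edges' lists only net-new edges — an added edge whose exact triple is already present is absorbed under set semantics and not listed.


step 1: rule r1; match: 0->7, 1->2, 2->3, 3->5; deleted nodes 7; deleted edges (7,2,c); (7,3,c); (7,5,c); added nodes 10, 11, 12, 13, 14, 15, 16; added edges (13,2,c); (13,10,c); (13,12,c); (14,3,c); (14,10,c); (14,11,c); (15,5,c); (15,11,c); (15,12,c); (16,10,c); (16,11,c); (16,12,c); result: nodes: 0:vx, 2:vx, 3:vx, 4:vx, 5:vx, 6:tri, 9:tri, 10:vx, 11:vx, 12:vx, 13:tri, 14:tri, 15:tri, 16:tri edges: (6,2,ck); (6,3,c); (6,4,c); (6,5,c); (9,0,c); (9,2,c); (9,5,c); (9,5,ck); (13,2,c); (13,10,c); (13,12,c); (14,3,c); (14,10,c); (14,11,c); (15,5,c); (15,11,c); (15,12,c); (16,10,c); (16,11,c); (16,12,c)
step 2: rule r1; match: 0->13, 1->2, 2->10, 3->12; deleted nodes 13; deleted edges (13,2,c); (13,10,c); (13,12,c); added nodes 17, 18, 19, 20, 21, 22, 23; added edges (20,2,c); (20,17,c); (20,19,c); (21,10,c); (21,17,c); (21,18,c); (22,12,c); (22,18,c); (22,19,c); (23,17,c); (23,18,c); (23,19,c); result: nodes: 0:vx, 2:vx, 3:vx, 4:vx, 5:vx, 6:tri, 9:tri, 10:vx, 11:vx, 12:vx, 14:tri, 15:tri, 16:tri, 17:vx, 18:vx, 19:vx, 20:tri, 21:tri, 22:tri, 23:tri edges: (6,2,ck); (6,3,c); (6,4,c); (6,5,c); (9,0,c); (9,2,c); (9,5,c); (9,5,ck); (14,3,c); (14,10,c); (14,11,c); (15,5,c); (15,11,c); (15,12,c); (16,10,c); (16,11,c); (16,12,c); (20,2,c); (20,17,c); (20,19,c); (21,10,c); (21,17,c); (21,18,c); (22,12,c); (22,18,c); (22,19,c); (23,17,c); (23,18,c); (23,19,c)
final:
nodes: 0:vx, 2:vx, 3:vx, 4:vx, 5:vx, 6:tri, 9:tri, 10:vx, 11:vx, 12:vx, 14:tri, 15:tri, 16:tri, 17:vx, 18:vx, 19:vx, 20:tri, 21:tri, 22:tri, 23:tri
edges: (6,2,ck); (6,3,c); (6,4,c); (6,5,c); (9,0,c); (9,2,c); (9,5,c); (9,5,ck); (14,3,c); (14,10,c); (14,11,c); (15,5,c); (15,11,c); (15,12,c); (16,10,c); (16,11,c); (16,12,c); (20,2,c); (20,17,c); (20,19,c); (21,10,c); (21,17,c); (21,18,c); (22,12,c); (22,18,c); (22,19,c); (23,17,c); (23,18,c); (23,19,c)


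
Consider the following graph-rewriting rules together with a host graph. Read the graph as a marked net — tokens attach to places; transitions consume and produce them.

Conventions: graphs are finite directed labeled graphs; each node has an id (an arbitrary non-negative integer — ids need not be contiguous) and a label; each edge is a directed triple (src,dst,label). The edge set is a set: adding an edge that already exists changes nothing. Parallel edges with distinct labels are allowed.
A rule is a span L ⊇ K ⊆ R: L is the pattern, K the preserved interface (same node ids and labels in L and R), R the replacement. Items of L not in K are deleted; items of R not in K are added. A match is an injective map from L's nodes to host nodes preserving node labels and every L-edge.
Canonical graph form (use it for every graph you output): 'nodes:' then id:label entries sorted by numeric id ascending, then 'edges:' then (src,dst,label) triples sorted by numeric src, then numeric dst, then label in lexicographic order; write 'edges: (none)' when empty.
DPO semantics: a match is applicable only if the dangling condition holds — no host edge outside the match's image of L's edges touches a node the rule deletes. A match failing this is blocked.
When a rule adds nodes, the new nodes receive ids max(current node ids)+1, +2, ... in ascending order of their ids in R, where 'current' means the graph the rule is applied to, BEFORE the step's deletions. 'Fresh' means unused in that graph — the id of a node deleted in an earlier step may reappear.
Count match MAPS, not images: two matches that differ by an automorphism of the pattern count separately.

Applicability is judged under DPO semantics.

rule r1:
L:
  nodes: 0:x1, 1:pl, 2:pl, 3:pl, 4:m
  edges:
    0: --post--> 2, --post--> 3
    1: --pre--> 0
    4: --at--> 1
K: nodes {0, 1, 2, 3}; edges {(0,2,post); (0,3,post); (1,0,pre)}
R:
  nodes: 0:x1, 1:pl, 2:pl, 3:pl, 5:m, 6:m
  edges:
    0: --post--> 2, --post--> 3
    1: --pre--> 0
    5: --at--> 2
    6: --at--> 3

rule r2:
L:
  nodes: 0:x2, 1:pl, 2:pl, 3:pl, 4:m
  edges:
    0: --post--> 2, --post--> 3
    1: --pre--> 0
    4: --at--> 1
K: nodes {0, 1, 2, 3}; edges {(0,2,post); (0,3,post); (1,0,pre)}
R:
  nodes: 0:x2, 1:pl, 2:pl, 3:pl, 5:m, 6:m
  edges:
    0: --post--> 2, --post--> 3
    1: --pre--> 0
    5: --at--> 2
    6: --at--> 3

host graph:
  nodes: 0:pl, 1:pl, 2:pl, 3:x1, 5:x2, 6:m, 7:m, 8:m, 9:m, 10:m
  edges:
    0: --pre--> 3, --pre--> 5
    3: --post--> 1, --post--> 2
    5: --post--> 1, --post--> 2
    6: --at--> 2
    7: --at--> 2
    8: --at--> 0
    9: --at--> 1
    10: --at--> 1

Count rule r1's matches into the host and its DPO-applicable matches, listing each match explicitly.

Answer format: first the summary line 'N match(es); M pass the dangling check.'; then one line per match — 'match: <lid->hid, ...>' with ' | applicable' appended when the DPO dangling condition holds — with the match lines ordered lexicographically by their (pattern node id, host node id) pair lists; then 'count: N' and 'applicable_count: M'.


2 match(es); 2 pass the dangling check.
match: 0->3, 1->0, 2->1, 3->2, 4->8 | applicable
match: 0->3, 1->0, 2->2, 3->1, 4->8 | applicable
count: 2
applicable_count: 2


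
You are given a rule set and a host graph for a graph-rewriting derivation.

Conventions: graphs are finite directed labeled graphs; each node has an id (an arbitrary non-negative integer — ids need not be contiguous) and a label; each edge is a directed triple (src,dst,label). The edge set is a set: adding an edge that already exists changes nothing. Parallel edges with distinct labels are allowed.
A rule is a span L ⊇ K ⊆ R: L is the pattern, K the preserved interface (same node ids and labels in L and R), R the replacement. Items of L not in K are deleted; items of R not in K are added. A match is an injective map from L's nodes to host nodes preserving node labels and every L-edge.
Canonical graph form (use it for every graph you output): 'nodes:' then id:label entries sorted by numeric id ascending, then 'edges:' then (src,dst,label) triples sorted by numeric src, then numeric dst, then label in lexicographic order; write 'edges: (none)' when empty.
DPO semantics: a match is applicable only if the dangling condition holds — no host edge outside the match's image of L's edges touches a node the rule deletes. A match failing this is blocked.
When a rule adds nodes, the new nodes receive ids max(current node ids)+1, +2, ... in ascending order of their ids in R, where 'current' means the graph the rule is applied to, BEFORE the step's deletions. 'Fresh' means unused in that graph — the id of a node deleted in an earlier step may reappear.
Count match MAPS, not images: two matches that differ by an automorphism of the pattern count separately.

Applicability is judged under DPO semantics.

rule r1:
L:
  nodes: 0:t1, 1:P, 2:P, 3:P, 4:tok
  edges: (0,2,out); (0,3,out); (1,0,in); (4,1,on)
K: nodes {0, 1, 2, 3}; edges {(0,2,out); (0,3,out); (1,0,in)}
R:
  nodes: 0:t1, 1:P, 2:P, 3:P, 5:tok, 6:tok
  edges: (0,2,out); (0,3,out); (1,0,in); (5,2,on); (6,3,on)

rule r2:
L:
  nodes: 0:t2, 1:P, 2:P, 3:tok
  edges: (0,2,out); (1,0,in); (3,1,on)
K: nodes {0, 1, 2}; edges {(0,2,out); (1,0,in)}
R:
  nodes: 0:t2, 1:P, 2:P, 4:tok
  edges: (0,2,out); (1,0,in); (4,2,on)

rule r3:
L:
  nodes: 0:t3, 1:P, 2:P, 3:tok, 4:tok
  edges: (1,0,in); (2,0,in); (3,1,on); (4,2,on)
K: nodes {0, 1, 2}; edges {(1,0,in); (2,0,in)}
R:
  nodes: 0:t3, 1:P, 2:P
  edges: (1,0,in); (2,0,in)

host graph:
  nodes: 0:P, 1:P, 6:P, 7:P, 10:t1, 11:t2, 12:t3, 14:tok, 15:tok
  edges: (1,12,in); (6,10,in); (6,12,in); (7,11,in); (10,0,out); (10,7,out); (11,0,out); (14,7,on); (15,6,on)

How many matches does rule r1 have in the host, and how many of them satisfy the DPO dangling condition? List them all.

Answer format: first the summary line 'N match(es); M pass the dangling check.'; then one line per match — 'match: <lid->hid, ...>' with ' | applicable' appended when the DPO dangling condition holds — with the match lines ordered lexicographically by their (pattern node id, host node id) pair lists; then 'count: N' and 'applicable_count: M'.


2 match(es); 2 pass the dangling check.
match: 0->10, 1->6, 2->0, 3->7, 4->15 | applicable
match: 0->10, 1->6, 2->7, 3->0, 4->15 | applicable
count: 2
applicable_count: 2


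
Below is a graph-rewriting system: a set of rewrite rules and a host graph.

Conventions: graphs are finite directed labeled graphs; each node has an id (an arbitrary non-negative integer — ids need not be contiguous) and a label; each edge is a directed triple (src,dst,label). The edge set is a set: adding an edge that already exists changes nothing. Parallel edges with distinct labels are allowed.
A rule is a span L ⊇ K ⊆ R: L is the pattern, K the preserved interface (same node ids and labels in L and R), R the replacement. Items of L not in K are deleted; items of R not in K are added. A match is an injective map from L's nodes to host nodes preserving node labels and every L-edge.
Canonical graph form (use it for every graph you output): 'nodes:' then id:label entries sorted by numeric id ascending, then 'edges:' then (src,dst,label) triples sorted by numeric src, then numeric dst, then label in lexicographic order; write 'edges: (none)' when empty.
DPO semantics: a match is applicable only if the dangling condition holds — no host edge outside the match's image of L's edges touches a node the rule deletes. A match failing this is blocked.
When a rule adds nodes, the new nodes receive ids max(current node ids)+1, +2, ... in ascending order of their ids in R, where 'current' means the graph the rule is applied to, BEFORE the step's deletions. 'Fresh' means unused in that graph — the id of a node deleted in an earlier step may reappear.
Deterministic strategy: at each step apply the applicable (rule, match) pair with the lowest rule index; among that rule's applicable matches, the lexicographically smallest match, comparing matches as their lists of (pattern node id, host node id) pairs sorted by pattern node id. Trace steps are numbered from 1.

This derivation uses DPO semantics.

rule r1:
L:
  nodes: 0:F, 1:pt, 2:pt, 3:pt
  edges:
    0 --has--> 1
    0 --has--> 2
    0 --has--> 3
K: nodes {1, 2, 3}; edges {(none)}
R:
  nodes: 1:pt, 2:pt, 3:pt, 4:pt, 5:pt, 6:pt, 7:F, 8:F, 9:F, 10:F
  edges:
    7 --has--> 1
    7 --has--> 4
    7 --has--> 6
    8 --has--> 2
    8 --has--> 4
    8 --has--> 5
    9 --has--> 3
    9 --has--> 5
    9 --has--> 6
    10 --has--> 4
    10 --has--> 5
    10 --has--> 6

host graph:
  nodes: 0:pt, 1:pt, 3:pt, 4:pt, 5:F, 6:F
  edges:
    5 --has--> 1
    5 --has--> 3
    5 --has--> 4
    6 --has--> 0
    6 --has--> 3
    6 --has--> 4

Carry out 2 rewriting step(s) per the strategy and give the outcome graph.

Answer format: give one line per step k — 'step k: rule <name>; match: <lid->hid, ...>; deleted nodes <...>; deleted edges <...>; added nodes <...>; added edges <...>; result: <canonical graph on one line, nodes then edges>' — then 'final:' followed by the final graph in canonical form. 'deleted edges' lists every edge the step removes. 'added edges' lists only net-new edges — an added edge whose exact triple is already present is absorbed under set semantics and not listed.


step 1: rule r1; match: 0->5, 1->1, 2->3, 3->4; deleted nodes 5; deleted edges (5,1,has); (5,3,has); (5,4,has); added nodes 7, 8, 9, 10, 11, 12, 13; added edges (10,1,has); (10,7,has); (10,9,has); (11,3,has); (11,7,has); (11,8,has); (12,4,has); (12,8,has); (12,9,has); (13,7,has); (13,8,has); (13,9,has); result: nodes: 0:pt, 1:pt, 3:pt, 4:pt, 6:F, 7:pt, 8:pt, 9:pt, 10:F, 11:F, 12:F, 13:F edges: (6,0,has); (6,3,has); (6,4,has); (10,1,has); (10,7,has); (10,9,has); (11,3,has); (11,7,has); (11,8,has); (12,4,has); (12,8,has); (12,9,has); (13,7,has); (13,8,has); (13,9,has)
step 2: rule r1; match: 0->6, 1->0, 2->3, 3->4; deleted nodes 6; deleted edges (6,0,has); (6,3,has); (6,4,has); added nodes 14, 15, 16, 17, 18, 19, 20; added edges (17,0,has); (17,14,has); (17,16,has); (18,3,has); (18,14,has); (18,15,has); (19,4,has); (19,15,has); (19,16,has); (20,14,has); (20,15,has); (20,16,has); result: nodes: 0:pt, 1:pt, 3:pt, 4:pt, 7:pt, 8:pt, 9:pt, 10:F, 11:F, 12:F, 13:F, 14:pt, 15:pt, 16:pt, 17:F, 18:F, 19:F, 20:F edges: (10,1,has); (10,7,has); (10,9,has); (11,3,has); (11,7,has); (11,8,has); (12,4,has); (12,8,has); (12,9,has); (13,7,has); (13,8,has); (13,9,has); (17,0,has); (17,14,has); (17,16,has); (18,3,has); (18,14,has); (18,15,has); (19,4,has); (19,15,has); (19,16,has); (20,14,has); (20,15,has); (20,16,has)
final:
nodes: 0:pt, 1:pt, 3:pt, 4:pt, 7:pt, 8:pt, 9:pt, 10:F, 11:F, 12:F, 13:F, 14:pt, 15:pt, 16:pt, 17:F, 18:F, 19:F, 20:F
edges: (10,1,has); (10,7,has); (10,9,has); (11,3,has); (11,7,has); (11,8,has); (12,4,has); (12,8,has); (12,9,has); (13,7,has); (13,8,has); (13,9,has); (17,0,has); (17,14,has); (17,16,has); (18,3,has); (18,14,has); (18,15,has); (19,4,has); (19,15,has); (19,16,has); (20,14,has); (20,15,has); (20,16,has)


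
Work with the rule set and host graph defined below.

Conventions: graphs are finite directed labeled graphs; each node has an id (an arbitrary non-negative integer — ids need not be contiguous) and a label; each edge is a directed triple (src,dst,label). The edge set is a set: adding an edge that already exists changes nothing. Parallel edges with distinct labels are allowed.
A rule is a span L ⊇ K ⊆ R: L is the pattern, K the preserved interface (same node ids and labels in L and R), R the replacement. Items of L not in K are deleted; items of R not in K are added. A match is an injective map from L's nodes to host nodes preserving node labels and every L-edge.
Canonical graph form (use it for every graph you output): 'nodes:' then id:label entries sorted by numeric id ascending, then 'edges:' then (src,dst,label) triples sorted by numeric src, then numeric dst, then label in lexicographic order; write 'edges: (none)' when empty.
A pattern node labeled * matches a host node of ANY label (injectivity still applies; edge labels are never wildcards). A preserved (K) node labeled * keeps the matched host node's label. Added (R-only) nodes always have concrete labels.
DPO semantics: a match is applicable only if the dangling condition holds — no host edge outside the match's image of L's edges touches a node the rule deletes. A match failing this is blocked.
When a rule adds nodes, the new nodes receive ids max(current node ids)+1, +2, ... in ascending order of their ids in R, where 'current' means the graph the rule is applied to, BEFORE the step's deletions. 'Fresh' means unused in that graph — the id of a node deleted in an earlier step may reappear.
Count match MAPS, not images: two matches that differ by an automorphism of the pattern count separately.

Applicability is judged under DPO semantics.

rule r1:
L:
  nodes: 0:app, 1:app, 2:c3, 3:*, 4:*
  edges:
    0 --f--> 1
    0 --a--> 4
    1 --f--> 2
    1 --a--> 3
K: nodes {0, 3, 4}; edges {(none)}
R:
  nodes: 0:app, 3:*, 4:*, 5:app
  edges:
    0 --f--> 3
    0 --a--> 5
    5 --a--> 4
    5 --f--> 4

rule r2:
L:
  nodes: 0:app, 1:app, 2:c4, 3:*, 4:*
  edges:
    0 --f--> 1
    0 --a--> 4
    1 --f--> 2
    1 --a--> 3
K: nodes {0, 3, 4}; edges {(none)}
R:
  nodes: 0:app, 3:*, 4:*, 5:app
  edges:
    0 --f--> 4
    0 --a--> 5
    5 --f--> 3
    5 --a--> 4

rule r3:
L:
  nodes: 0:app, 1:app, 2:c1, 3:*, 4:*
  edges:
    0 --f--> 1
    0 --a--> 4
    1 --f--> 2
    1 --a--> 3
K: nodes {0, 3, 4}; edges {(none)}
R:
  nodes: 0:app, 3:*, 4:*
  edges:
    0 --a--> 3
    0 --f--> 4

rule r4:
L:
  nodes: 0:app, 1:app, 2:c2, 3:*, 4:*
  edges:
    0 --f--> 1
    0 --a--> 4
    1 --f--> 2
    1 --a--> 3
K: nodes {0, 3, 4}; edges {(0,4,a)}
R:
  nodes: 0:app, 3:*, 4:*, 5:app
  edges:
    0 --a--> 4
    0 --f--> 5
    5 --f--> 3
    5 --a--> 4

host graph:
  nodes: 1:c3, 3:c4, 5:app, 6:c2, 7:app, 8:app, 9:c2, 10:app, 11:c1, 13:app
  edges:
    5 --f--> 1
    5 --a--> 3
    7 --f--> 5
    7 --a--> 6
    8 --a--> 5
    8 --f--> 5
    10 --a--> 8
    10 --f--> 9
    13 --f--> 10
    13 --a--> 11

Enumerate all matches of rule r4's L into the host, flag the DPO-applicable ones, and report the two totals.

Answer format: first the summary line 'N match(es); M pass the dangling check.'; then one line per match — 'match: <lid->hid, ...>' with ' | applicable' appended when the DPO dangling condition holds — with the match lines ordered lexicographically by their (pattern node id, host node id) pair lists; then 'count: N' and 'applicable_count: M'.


1 match(es); 1 pass the dangling check.
match: 0->13, 1->10, 2->9, 3->8, 4->11 | applicable
count: 1
applicable_count: 1


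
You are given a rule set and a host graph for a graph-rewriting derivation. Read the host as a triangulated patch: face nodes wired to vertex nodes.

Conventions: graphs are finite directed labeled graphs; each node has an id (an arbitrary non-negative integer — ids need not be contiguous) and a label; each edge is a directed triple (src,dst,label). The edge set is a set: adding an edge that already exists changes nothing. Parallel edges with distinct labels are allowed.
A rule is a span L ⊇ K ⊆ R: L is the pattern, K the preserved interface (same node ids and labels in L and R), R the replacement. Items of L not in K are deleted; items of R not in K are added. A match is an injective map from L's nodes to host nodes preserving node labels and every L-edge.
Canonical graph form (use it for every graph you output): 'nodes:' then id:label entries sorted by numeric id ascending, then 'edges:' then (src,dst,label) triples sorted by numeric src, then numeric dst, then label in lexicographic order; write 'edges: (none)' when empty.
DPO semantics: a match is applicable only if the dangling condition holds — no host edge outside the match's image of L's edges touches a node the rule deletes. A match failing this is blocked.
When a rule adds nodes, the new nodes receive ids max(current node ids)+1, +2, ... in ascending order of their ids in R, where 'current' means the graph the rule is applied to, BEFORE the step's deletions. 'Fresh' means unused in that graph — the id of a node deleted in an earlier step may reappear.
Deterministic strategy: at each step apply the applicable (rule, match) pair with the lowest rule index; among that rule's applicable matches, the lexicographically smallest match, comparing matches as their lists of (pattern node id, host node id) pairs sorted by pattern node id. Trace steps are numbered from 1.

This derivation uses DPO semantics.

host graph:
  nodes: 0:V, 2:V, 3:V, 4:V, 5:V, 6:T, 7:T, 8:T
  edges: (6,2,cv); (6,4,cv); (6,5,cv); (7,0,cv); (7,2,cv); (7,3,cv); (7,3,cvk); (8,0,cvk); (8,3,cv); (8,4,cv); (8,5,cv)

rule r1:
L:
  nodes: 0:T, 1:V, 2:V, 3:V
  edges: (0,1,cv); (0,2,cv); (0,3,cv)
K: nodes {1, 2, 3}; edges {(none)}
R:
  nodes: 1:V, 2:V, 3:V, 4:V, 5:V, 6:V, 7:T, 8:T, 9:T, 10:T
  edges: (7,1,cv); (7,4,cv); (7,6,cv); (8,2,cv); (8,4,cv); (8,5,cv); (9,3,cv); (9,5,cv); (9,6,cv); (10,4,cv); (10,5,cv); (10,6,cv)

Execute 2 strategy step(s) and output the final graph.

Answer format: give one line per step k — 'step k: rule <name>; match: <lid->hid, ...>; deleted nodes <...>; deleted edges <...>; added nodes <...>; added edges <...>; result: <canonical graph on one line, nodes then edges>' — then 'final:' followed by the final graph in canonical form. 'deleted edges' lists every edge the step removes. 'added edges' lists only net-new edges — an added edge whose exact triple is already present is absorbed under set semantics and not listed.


step 1: rule r1; match: 0->6, 1->2, 2->4, 3->5; deleted nodes 6; deleted edges (6,2,cv); (6,4,cv); (6,5,cv); added nodes 9, 10, 11, 12, 13, 14, 15; added edges (12,2,cv); (12,9,cv); (12,11,cv); (13,4,cv); (13,9,cv); (13,10,cv); (14,5,cv); (14,10,cv); (14,11,cv); (15,9,cv); (15,10,cv); (15,11,cv); result: nodes: 0:V, 2:V, 3:V, 4:V, 5:V, 7:T, 8:T, 9:V, 10:V, 11:V, 12:T, 13:T, 14:T, 15:T edges: (7,0,cv); (7,2,cv); (7,3,cv); (7,3,cvk); (8,0,cvk); (8,3,cv); (8,4,cv); (8,5,cv); (12,2,cv); (12,9,cv); (12,11,cv); (13,4,cv); (13,9,cv); (13,10,cv); (14,5,cv); (14,10,cv); (14,11,cv); (15,9,cv); (15,10,cv); (15,11,cv)
step 2: rule r1; match: 0->12, 1->2, 2->9, 3->11; deleted nodes 12; deleted edges (12,2,cv); (12,9,cv); (12,11,cv); added nodes 16, 17, 18, 19, 20, 21, 22; added edges (19,2,cv); (19,16,cv); (19,18,cv); (20,9,cv); (20,16,cv); (20,17,cv); (21,11,cv); (21,17,cv); (21,18,cv); (22,16,cv); (22,17,cv); (22,18,cv); result: nodes: 0:V, 2:V, 3:V, 4:V, 5:V, 7:T, 8:T, 9:V, 10:V, 11:V, 13:T, 14:T, 15:T, 16:V, 17:V, 18:V, 19:T, 20:T, 21:T, 22:T edges: (7,0,cv); (7,2,cv); (7,3,cv); (7,3,cvk); (8,0,cvk); (8,3,cv); (8,4,cv); (8,5,cv); (13,4,cv); (13,9,cv); (13,10,cv); (14,5,cv); (14,10,cv); (14,11,cv); (15,9,cv); (15,10,cv); (15,11,cv); (19,2,cv); (19,16,cv); (19,18,cv); (20,9,cv); (20,16,cv); (20,17,cv); (21,11,cv); (21,17,cv); (21,18,cv); (22,16,cv); (22,17,cv); (22,18,cv)
final:
nodes: 0:V, 2:V, 3:V, 4:V, 5:V, 7:T, 8:T, 9:V, 10:V, 11:V, 13:T, 14:T, 15:T, 16:V, 17:V, 18:V, 19:T, 20:T, 21:T, 22:T
edges: (7,0,cv); (7,2,cv); (7,3,cv); (7,3,cvk); (8,0,cvk); (8,3,cv); (8,4,cv); (8,5,cv); (13,4,cv); (13,9,cv); (13,10,cv); (14,5,cv); (14,10,cv); (14,11,cv); (15,9,cv); (15,10,cv); (15,11,cv); (19,2,cv); (19,16,cv); (19,18,cv); (20,9,cv); (20,16,cv); (20,17,cv); (21,11,cv); (21,17,cv); (21,18,cv); (22,16,cv); (22,17,cv); (22,18,cv)
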